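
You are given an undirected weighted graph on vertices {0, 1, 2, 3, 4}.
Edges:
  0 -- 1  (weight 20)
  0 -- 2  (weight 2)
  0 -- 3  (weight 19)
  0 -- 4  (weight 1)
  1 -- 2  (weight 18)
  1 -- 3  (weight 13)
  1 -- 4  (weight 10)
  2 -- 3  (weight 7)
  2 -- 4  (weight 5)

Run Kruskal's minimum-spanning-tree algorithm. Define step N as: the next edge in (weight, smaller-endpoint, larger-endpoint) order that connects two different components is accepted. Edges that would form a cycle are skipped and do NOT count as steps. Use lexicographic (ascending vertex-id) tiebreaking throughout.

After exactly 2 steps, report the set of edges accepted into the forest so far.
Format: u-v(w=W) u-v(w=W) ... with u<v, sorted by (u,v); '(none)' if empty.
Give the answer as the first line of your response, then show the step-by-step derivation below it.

0-2(w=2) 0-4(w=1)

step 1: add edge 0-4 (w=1); MST = {0-4(w=1)}
step 2: add edge 0-2 (w=2); MST = {0-2(w=2) 0-4(w=1)}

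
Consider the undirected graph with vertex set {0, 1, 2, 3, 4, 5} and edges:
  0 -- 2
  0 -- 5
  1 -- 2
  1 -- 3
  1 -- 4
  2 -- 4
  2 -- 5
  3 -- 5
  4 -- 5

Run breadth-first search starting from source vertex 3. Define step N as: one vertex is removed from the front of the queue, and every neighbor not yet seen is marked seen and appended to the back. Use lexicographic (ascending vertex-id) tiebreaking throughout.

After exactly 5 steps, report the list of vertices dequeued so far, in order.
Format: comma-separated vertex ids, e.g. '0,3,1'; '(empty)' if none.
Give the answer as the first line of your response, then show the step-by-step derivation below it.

3,1,5,2,4

step 1: dequeue 3; queue=[1,5]; order=3
step 2: dequeue 1; queue=[5,2,4]; order=3,1
step 3: dequeue 5; queue=[2,4,0]; order=3,1,5
step 4: dequeue 2; queue=[4,0]; order=3,1,5,2
step 5: dequeue 4; queue=[0]; order=3,1,5,2,4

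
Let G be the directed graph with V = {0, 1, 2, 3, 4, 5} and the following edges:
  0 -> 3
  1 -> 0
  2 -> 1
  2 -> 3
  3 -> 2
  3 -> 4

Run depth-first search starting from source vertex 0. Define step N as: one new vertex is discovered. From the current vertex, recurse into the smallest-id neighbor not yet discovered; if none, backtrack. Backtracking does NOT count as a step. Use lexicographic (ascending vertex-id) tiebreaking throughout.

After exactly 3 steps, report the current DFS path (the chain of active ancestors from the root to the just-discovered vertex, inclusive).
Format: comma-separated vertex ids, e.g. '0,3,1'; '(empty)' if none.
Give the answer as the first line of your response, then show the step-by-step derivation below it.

0,3,2

step 1: discover 0; path=0; order=0
step 2: discover 3; path=0>3; order=0,3
step 3: discover 2; path=0>3>2; order=0,3,2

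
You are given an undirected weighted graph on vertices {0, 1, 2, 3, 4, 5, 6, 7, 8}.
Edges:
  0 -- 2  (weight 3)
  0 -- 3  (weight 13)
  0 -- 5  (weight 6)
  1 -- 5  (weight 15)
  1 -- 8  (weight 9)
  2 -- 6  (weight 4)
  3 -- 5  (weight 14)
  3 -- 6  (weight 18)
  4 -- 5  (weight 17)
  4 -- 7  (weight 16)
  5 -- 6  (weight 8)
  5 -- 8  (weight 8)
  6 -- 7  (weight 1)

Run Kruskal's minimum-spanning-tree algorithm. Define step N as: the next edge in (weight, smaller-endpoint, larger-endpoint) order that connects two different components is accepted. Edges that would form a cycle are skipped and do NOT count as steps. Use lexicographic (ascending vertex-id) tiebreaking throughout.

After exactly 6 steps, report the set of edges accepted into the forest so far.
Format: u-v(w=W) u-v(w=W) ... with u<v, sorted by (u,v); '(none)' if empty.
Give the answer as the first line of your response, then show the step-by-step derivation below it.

0-2(w=3) 0-5(w=6) 1-8(w=9) 2-6(w=4) 5-8(w=8) 6-7(w=1)

step 1: add edge 6-7 (w=1); MST = {6-7(w=1)}
step 2: add edge 0-2 (w=3); MST = {0-2(w=3) 6-7(w=1)}
step 3: add edge 2-6 (w=4); MST = {0-2(w=3) 2-6(w=4) 6-7(w=1)}
step 4: add edge 0-5 (w=6); MST = {0-2(w=3) 0-5(w=6) 2-6(w=4) 6-7(w=1)}
step 5: add edge 5-8 (w=8); MST = {0-2(w=3) 0-5(w=6) 2-6(w=4) 5-8(w=8) 6-7(w=1)}
step 6: add edge 1-8 (w=9); MST = {0-2(w=3) 0-5(w=6) 1-8(w=9) 2-6(w=4) 5-8(w=8) 6-7(w=1)}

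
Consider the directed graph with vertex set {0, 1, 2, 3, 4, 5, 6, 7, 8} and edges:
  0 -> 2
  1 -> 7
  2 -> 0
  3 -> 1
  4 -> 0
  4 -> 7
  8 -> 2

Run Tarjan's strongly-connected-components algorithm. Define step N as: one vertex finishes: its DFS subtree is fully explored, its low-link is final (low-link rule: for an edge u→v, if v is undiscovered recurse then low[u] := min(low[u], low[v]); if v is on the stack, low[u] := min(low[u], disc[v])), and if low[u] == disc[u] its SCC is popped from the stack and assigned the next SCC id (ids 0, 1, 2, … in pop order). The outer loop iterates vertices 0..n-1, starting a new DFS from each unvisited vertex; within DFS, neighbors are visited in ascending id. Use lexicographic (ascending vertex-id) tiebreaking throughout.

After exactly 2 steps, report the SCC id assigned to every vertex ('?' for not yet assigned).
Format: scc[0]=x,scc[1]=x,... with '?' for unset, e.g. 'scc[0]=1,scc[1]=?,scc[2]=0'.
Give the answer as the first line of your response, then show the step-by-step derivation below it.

scc[0]=0,scc[1]=?,scc[2]=0,scc[3]=?,scc[4]=?,scc[5]=?,scc[6]=?,scc[7]=?,scc[8]=?

step 1: low=(low[0]=0,low[1]=?,low[2]=0,low[3]=?,low[4]=?,low[5]=?,low[6]=?,low[7]=?,low[8]=?); scc=(scc[0]=?,scc[1]=?,scc[2]=?,scc[3]=?,scc[4]=?,scc[5]=?,scc[6]=?,scc[7]=?,scc[8]=?)
step 2: low=(low[0]=0,low[1]=?,low[2]=0,low[3]=?,low[4]=?,low[5]=?,low[6]=?,low[7]=?,low[8]=?); scc=(scc[0]=0,scc[1]=?,scc[2]=0,scc[3]=?,scc[4]=?,scc[5]=?,scc[6]=?,scc[7]=?,scc[8]=?)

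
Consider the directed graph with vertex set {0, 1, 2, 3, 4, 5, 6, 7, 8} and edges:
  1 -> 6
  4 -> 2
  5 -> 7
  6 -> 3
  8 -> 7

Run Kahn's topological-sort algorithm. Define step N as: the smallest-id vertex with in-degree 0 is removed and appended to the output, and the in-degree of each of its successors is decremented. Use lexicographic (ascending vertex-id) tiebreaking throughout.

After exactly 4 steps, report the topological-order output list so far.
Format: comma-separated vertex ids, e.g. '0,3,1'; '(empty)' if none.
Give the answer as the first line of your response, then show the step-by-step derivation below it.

0,1,4,2

step 1: output 0; order=[0]; indeg=(0,0,1,1,0,0,1,2,0)
step 2: output 1; order=[0,1]; indeg=(0,0,1,1,0,0,0,2,0)
step 3: output 4; order=[0,1,4]; indeg=(0,0,0,1,0,0,0,2,0)
step 4: output 2; order=[0,1,4,2]; indeg=(0,0,0,1,0,0,0,2,0)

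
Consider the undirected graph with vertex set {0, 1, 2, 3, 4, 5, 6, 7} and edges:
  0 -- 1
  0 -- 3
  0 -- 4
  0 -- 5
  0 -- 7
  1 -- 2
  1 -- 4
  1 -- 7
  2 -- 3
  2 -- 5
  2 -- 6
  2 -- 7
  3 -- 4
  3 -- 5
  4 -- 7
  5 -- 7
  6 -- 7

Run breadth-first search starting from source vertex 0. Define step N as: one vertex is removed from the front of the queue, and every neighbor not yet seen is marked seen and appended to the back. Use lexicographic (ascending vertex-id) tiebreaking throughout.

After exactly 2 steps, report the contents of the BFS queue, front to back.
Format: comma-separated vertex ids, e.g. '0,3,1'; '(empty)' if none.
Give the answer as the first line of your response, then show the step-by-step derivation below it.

3,4,5,7,2

step 1: dequeue 0; queue=[1,3,4,5,7]; order=0
step 2: dequeue 1; queue=[3,4,5,7,2]; order=0,1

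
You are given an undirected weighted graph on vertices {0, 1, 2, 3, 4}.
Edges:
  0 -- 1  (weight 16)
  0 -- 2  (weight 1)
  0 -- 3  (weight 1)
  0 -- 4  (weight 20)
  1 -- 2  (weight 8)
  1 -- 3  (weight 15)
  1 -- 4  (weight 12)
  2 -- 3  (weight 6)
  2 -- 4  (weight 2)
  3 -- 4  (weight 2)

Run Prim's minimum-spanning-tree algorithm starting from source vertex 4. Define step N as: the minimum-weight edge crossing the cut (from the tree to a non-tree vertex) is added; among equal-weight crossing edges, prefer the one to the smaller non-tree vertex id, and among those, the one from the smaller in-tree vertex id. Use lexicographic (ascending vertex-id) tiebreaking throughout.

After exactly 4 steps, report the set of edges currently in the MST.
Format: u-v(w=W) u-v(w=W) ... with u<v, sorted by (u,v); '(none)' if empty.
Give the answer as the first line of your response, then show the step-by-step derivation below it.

0-2(w=1) 0-3(w=1) 1-2(w=8) 2-4(w=2)

step 1: add edge 2-4 (w=2); MST = {2-4(w=2)}
step 2: add edge 0-2 (w=1); MST = {0-2(w=1) 2-4(w=2)}
step 3: add edge 0-3 (w=1); MST = {0-2(w=1) 0-3(w=1) 2-4(w=2)}
step 4: add edge 1-2 (w=8); MST = {0-2(w=1) 0-3(w=1) 1-2(w=8) 2-4(w=2)}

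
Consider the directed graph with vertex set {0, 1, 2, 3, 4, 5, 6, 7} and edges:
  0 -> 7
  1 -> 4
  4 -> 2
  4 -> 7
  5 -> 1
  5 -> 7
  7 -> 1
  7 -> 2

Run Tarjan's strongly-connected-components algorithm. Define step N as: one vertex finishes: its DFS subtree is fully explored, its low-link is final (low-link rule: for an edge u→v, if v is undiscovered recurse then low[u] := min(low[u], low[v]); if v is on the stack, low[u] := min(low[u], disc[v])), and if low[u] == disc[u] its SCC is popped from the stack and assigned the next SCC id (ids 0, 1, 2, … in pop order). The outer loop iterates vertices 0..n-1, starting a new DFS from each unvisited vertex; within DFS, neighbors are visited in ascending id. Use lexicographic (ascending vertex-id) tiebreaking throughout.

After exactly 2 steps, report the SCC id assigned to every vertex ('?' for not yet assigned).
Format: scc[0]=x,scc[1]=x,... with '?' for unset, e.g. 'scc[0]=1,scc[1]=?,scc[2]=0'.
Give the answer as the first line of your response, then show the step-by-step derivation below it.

scc[0]=?,scc[1]=?,scc[2]=0,scc[3]=?,scc[4]=?,scc[5]=?,scc[6]=?,scc[7]=?

step 1: low=(low[0]=0,low[1]=2,low[2]=4,low[3]=?,low[4]=3,low[5]=?,low[6]=?,low[7]=1); scc=(scc[0]=?,scc[1]=?,scc[2]=0,scc[3]=?,scc[4]=?,scc[5]=?,scc[6]=?,scc[7]=?)
step 2: low=(low[0]=0,low[1]=2,low[2]=4,low[3]=?,low[4]=1,low[5]=?,low[6]=?,low[7]=1); scc=(scc[0]=?,scc[1]=?,scc[2]=0,scc[3]=?,scc[4]=?,scc[5]=?,scc[6]=?,scc[7]=?)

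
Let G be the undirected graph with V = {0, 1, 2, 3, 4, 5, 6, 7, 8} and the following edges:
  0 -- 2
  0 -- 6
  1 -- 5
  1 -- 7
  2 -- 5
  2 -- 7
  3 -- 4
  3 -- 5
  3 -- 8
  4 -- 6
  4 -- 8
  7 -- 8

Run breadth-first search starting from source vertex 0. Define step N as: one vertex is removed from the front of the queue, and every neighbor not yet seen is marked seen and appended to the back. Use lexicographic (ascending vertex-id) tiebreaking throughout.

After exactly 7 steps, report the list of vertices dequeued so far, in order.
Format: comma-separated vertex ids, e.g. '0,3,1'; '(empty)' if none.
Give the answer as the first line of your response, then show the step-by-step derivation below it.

0,2,6,5,7,4,1

step 1: dequeue 0; queue=[2,6]; order=0
step 2: dequeue 2; queue=[6,5,7]; order=0,2
step 3: dequeue 6; queue=[5,7,4]; order=0,2,6
step 4: dequeue 5; queue=[7,4,1,3]; order=0,2,6,5
step 5: dequeue 7; queue=[4,1,3,8]; order=0,2,6,5,7
step 6: dequeue 4; queue=[1,3,8]; order=0,2,6,5,7,4
step 7: dequeue 1; queue=[3,8]; order=0,2,6,5,7,4,1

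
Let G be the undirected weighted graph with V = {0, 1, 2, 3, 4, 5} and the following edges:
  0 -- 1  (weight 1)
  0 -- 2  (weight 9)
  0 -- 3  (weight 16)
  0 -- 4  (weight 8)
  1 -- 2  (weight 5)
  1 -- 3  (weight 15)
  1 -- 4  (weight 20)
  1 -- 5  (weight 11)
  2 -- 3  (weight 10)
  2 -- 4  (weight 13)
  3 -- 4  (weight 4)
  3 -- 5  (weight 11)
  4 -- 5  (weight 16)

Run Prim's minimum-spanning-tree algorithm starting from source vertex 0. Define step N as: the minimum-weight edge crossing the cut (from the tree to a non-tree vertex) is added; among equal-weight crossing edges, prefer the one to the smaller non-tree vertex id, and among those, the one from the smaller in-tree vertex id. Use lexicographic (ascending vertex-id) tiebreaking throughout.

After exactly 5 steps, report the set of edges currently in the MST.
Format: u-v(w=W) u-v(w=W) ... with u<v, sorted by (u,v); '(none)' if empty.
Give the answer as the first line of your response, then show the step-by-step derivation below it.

0-1(w=1) 0-4(w=8) 1-2(w=5) 1-5(w=11) 3-4(w=4)

step 1: add edge 0-1 (w=1); MST = {0-1(w=1)}
step 2: add edge 1-2 (w=5); MST = {0-1(w=1) 1-2(w=5)}
step 3: add edge 0-4 (w=8); MST = {0-1(w=1) 0-4(w=8) 1-2(w=5)}
step 4: add edge 3-4 (w=4); MST = {0-1(w=1) 0-4(w=8) 1-2(w=5) 3-4(w=4)}
step 5: add edge 1-5 (w=11); MST = {0-1(w=1) 0-4(w=8) 1-2(w=5) 1-5(w=11) 3-4(w=4)}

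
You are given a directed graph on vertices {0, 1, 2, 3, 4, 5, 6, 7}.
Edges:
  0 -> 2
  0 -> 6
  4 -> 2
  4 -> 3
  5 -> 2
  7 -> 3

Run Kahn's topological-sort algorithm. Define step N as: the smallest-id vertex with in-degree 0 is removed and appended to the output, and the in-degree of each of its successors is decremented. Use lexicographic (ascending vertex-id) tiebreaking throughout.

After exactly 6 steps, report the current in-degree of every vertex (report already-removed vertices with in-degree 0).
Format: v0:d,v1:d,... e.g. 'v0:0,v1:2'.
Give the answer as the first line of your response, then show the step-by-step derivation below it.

v0:0,v1:0,v2:0,v3:1,v4:0,v5:0,v6:0,v7:0

step 1: output 0; order=[0]; indeg=(0,0,2,2,0,0,0,0)
step 2: output 1; order=[0,1]; indeg=(0,0,2,2,0,0,0,0)
step 3: output 4; order=[0,1,4]; indeg=(0,0,1,1,0,0,0,0)
step 4: output 5; order=[0,1,4,5]; indeg=(0,0,0,1,0,0,0,0)
step 5: output 2; order=[0,1,4,5,2]; indeg=(0,0,0,1,0,0,0,0)
step 6: output 6; order=[0,1,4,5,2,6]; indeg=(0,0,0,1,0,0,0,0)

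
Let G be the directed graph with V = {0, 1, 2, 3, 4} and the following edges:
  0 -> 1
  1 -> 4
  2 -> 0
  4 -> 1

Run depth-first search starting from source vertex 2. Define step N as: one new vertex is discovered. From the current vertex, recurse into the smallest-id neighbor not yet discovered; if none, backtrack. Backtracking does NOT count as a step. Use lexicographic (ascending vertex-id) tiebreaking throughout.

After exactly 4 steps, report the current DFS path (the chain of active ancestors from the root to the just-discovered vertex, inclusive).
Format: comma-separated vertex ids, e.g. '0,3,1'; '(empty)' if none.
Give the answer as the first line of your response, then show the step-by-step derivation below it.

2,0,1,4

step 1: discover 2; path=2; order=2
step 2: discover 0; path=2>0; order=2,0
step 3: discover 1; path=2>0>1; order=2,0,1
step 4: discover 4; path=2>0>1>4; order=2,0,1,4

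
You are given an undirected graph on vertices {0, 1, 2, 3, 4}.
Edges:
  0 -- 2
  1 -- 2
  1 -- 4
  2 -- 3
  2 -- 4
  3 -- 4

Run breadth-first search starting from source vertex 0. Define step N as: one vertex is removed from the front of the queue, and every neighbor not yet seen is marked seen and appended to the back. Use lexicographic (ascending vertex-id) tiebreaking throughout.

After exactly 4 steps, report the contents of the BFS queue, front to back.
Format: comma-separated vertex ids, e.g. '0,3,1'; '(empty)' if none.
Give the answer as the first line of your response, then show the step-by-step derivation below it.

4

step 1: dequeue 0; queue=[2]; order=0
step 2: dequeue 2; queue=[1,3,4]; order=0,2
step 3: dequeue 1; queue=[3,4]; order=0,2,1
step 4: dequeue 3; queue=[4]; order=0,2,1,3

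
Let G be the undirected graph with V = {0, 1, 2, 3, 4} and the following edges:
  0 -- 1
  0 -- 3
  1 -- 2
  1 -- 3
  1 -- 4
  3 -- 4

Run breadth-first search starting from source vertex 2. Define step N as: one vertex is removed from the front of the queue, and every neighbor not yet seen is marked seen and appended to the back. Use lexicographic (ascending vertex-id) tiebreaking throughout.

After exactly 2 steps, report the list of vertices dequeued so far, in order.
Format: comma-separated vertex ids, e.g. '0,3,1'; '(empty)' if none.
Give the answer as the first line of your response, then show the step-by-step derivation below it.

2,1

step 1: dequeue 2; queue=[1]; order=2
step 2: dequeue 1; queue=[0,3,4]; order=2,1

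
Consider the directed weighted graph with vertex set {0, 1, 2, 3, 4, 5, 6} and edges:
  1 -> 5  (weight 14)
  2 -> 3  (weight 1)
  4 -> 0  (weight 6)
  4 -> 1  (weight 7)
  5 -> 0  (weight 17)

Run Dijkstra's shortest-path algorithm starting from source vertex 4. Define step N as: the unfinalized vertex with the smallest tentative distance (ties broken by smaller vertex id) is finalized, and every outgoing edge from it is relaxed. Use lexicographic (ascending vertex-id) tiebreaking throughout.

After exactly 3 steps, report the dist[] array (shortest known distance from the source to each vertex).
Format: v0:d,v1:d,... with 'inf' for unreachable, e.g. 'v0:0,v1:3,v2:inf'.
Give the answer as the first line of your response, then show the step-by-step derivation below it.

v0:6,v1:7,v2:inf,v3:inf,v4:0,v5:21,v6:inf

step 1: dist = v0:6,v1:7,v2:inf,v3:inf,v4:0,v5:inf,v6:inf
step 2: dist = v0:6,v1:7,v2:inf,v3:inf,v4:0,v5:inf,v6:inf
step 3: dist = v0:6,v1:7,v2:inf,v3:inf,v4:0,v5:21,v6:inf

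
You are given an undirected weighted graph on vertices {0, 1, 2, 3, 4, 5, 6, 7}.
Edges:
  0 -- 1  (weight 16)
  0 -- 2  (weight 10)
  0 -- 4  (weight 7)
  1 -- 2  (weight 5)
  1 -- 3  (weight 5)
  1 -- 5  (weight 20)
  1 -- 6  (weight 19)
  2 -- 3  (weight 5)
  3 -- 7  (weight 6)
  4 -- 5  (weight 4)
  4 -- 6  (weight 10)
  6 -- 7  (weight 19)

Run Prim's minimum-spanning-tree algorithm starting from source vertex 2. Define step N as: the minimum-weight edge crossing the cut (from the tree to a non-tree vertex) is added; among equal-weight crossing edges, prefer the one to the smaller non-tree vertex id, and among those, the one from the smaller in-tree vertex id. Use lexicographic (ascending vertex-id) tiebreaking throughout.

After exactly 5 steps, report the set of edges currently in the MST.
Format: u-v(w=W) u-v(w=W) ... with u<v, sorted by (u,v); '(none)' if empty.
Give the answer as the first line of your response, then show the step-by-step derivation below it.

0-2(w=10) 0-4(w=7) 1-2(w=5) 1-3(w=5) 3-7(w=6)

step 1: add edge 1-2 (w=5); MST = {1-2(w=5)}
step 2: add edge 1-3 (w=5); MST = {1-2(w=5) 1-3(w=5)}
step 3: add edge 3-7 (w=6); MST = {1-2(w=5) 1-3(w=5) 3-7(w=6)}
step 4: add edge 0-2 (w=10); MST = {0-2(w=10) 1-2(w=5) 1-3(w=5) 3-7(w=6)}
step 5: add edge 0-4 (w=7); MST = {0-2(w=10) 0-4(w=7) 1-2(w=5) 1-3(w=5) 3-7(w=6)}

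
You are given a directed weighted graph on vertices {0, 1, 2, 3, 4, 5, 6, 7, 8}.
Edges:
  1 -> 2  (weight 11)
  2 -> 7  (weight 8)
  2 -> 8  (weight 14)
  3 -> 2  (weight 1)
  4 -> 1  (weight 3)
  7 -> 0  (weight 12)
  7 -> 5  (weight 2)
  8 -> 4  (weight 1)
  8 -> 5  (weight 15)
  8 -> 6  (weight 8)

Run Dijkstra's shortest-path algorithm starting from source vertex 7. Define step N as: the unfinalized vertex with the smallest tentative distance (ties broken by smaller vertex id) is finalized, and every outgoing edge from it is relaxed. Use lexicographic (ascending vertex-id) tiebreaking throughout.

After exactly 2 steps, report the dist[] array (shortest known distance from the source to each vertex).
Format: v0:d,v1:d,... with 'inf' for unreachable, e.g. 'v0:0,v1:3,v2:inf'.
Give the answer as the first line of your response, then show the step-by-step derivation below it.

v0:12,v1:inf,v2:inf,v3:inf,v4:inf,v5:2,v6:inf,v7:0,v8:inf

step 1: dist = v0:12,v1:inf,v2:inf,v3:inf,v4:inf,v5:2,v6:inf,v7:0,v8:inf
step 2: dist = v0:12,v1:inf,v2:inf,v3:inf,v4:inf,v5:2,v6:inf,v7:0,v8:inf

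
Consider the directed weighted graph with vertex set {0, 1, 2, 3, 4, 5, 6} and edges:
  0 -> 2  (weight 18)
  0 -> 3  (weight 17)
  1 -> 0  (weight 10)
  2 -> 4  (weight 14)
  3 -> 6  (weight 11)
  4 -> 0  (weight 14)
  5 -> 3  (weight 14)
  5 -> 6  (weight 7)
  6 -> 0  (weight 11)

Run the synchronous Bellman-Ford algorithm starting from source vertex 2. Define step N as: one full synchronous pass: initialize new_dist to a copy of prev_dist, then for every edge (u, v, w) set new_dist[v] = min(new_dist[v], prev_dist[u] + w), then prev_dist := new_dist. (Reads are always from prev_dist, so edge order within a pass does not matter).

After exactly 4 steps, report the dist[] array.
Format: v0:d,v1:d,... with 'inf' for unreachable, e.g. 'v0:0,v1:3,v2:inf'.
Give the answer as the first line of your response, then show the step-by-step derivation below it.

v0:28,v1:inf,v2:0,v3:45,v4:14,v5:inf,v6:56

step 1: dist = v0:inf,v1:inf,v2:0,v3:inf,v4:14,v5:inf,v6:inf
step 2: dist = v0:28,v1:inf,v2:0,v3:inf,v4:14,v5:inf,v6:inf
step 3: dist = v0:28,v1:inf,v2:0,v3:45,v4:14,v5:inf,v6:inf
step 4: dist = v0:28,v1:inf,v2:0,v3:45,v4:14,v5:inf,v6:56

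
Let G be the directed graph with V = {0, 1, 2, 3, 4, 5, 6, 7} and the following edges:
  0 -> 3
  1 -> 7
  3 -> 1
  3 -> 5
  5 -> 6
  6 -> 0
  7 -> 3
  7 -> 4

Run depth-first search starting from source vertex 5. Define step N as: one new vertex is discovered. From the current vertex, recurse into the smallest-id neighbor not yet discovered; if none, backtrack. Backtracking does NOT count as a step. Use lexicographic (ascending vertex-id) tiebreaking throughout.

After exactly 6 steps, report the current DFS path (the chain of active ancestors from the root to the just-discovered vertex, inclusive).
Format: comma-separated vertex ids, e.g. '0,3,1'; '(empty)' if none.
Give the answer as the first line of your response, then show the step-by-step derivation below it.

5,6,0,3,1,7

step 1: discover 5; path=5; order=5
step 2: discover 6; path=5>6; order=5,6
step 3: discover 0; path=5>6>0; order=5,6,0
step 4: discover 3; path=5>6>0>3; order=5,6,0,3
step 5: discover 1; path=5>6>0>3>1; order=5,6,0,3,1
step 6: discover 7; path=5>6>0>3>1>7; order=5,6,0,3,1,7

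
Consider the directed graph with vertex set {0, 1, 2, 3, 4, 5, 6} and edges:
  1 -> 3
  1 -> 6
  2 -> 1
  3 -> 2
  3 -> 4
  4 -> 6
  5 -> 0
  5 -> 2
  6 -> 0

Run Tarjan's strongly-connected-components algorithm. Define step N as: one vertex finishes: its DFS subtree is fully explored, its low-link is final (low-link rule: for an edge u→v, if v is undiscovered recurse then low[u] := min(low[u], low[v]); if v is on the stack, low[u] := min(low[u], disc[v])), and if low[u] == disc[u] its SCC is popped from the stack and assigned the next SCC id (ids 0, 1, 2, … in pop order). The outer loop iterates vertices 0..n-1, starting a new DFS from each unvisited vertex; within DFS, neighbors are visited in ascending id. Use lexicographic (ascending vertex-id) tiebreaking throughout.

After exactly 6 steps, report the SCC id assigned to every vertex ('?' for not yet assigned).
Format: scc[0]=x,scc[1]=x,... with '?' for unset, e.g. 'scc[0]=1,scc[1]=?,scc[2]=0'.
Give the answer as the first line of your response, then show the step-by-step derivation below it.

scc[0]=0,scc[1]=3,scc[2]=3,scc[3]=3,scc[4]=2,scc[5]=?,scc[6]=1

step 1: low=(low[0]=0,low[1]=?,low[2]=?,low[3]=?,low[4]=?,low[5]=?,low[6]=?); scc=(scc[0]=0,scc[1]=?,scc[2]=?,scc[3]=?,scc[4]=?,scc[5]=?,scc[6]=?)
step 2: low=(low[0]=0,low[1]=1,low[2]=1,low[3]=2,low[4]=?,low[5]=?,low[6]=?); scc=(scc[0]=0,scc[1]=?,scc[2]=?,scc[3]=?,scc[4]=?,scc[5]=?,scc[6]=?)
step 3: low=(low[0]=0,low[1]=1,low[2]=1,low[3]=1,low[4]=4,low[5]=?,low[6]=5); scc=(scc[0]=0,scc[1]=?,scc[2]=?,scc[3]=?,scc[4]=?,scc[5]=?,scc[6]=1)
step 4: low=(low[0]=0,low[1]=1,low[2]=1,low[3]=1,low[4]=4,low[5]=?,low[6]=5); scc=(scc[0]=0,scc[1]=?,scc[2]=?,scc[3]=?,scc[4]=2,scc[5]=?,scc[6]=1)
step 5: low=(low[0]=0,low[1]=1,low[2]=1,low[3]=1,low[4]=4,low[5]=?,low[6]=5); scc=(scc[0]=0,scc[1]=?,scc[2]=?,scc[3]=?,scc[4]=2,scc[5]=?,scc[6]=1)
step 6: low=(low[0]=0,low[1]=1,low[2]=1,low[3]=1,low[4]=4,low[5]=?,low[6]=5); scc=(scc[0]=0,scc[1]=3,scc[2]=3,scc[3]=3,scc[4]=2,scc[5]=?,scc[6]=1)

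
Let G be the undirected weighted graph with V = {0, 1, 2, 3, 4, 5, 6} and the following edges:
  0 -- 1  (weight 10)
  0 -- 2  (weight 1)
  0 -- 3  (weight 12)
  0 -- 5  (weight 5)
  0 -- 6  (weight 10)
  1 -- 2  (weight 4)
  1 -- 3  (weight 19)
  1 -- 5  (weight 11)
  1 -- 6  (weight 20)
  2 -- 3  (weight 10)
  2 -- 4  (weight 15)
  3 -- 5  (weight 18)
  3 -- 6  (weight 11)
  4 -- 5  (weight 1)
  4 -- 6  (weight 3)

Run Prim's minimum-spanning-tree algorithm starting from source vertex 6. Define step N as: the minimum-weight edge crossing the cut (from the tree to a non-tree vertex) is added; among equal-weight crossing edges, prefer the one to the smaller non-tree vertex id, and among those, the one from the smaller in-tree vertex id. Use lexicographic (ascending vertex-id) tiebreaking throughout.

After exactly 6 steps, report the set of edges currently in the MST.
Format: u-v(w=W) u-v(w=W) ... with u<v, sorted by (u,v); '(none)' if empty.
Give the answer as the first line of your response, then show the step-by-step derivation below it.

0-2(w=1) 0-5(w=5) 1-2(w=4) 2-3(w=10) 4-5(w=1) 4-6(w=3)

step 1: add edge 4-6 (w=3); MST = {4-6(w=3)}
step 2: add edge 4-5 (w=1); MST = {4-5(w=1) 4-6(w=3)}
step 3: add edge 0-5 (w=5); MST = {0-5(w=5) 4-5(w=1) 4-6(w=3)}
step 4: add edge 0-2 (w=1); MST = {0-2(w=1) 0-5(w=5) 4-5(w=1) 4-6(w=3)}
step 5: add edge 1-2 (w=4); MST = {0-2(w=1) 0-5(w=5) 1-2(w=4) 4-5(w=1) 4-6(w=3)}
step 6: add edge 2-3 (w=10); MST = {0-2(w=1) 0-5(w=5) 1-2(w=4) 2-3(w=10) 4-5(w=1) 4-6(w=3)}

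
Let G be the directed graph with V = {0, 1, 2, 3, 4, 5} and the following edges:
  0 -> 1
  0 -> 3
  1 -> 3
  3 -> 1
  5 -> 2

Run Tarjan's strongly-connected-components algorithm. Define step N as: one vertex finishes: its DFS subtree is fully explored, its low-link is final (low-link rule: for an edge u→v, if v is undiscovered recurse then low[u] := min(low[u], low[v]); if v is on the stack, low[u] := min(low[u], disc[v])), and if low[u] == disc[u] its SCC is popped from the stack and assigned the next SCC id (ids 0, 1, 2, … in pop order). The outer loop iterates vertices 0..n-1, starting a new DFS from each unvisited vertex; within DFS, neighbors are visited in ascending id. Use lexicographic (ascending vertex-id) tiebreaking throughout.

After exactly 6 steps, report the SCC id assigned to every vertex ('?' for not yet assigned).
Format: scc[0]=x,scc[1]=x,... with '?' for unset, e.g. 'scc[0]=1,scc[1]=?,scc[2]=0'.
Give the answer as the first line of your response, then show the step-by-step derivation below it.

scc[0]=1,scc[1]=0,scc[2]=2,scc[3]=0,scc[4]=3,scc[5]=4

step 1: low=(low[0]=0,low[1]=1,low[2]=?,low[3]=1,low[4]=?,low[5]=?); scc=(scc[0]=?,scc[1]=?,scc[2]=?,scc[3]=?,scc[4]=?,scc[5]=?)
step 2: low=(low[0]=0,low[1]=1,low[2]=?,low[3]=1,low[4]=?,low[5]=?); scc=(scc[0]=?,scc[1]=0,scc[2]=?,scc[3]=0,scc[4]=?,scc[5]=?)
step 3: low=(low[0]=0,low[1]=1,low[2]=?,low[3]=1,low[4]=?,low[5]=?); scc=(scc[0]=1,scc[1]=0,scc[2]=?,scc[3]=0,scc[4]=?,scc[5]=?)
step 4: low=(low[0]=0,low[1]=1,low[2]=3,low[3]=1,low[4]=?,low[5]=?); scc=(scc[0]=1,scc[1]=0,scc[2]=2,scc[3]=0,scc[4]=?,scc[5]=?)
step 5: low=(low[0]=0,low[1]=1,low[2]=3,low[3]=1,low[4]=4,low[5]=?); scc=(scc[0]=1,scc[1]=0,scc[2]=2,scc[3]=0,scc[4]=3,scc[5]=?)
step 6: low=(low[0]=0,low[1]=1,low[2]=3,low[3]=1,low[4]=4,low[5]=5); scc=(scc[0]=1,scc[1]=0,scc[2]=2,scc[3]=0,scc[4]=3,scc[5]=4)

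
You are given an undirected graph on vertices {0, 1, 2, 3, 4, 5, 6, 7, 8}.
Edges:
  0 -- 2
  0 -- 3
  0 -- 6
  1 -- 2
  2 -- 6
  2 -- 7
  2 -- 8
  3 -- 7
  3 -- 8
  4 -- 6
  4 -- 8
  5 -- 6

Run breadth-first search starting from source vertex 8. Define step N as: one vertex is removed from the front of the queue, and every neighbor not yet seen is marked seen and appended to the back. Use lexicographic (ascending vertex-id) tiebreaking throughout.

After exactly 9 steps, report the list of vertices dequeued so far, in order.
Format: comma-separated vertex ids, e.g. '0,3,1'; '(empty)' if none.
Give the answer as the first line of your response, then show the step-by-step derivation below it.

8,2,3,4,0,1,6,7,5

step 1: dequeue 8; queue=[2,3,4]; order=8
step 2: dequeue 2; queue=[3,4,0,1,6,7]; order=8,2
step 3: dequeue 3; queue=[4,0,1,6,7]; order=8,2,3
step 4: dequeue 4; queue=[0,1,6,7]; order=8,2,3,4
step 5: dequeue 0; queue=[1,6,7]; order=8,2,3,4,0
step 6: dequeue 1; queue=[6,7]; order=8,2,3,4,0,1
step 7: dequeue 6; queue=[7,5]; order=8,2,3,4,0,1,6
step 8: dequeue 7; queue=[5]; order=8,2,3,4,0,1,6,7
step 9: dequeue 5; queue=[(empty)]; order=8,2,3,4,0,1,6,7,5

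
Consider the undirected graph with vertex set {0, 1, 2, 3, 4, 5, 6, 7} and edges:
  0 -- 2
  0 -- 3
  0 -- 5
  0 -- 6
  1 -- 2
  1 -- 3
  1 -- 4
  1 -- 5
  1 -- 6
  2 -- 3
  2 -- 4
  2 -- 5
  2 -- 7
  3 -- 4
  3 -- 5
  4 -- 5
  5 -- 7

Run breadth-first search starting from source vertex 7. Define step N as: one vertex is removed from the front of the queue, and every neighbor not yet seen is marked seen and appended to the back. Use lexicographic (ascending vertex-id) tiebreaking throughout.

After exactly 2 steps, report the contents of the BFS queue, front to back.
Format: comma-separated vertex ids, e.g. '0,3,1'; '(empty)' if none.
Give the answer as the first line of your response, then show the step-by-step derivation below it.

5,0,1,3,4

step 1: dequeue 7; queue=[2,5]; order=7
step 2: dequeue 2; queue=[5,0,1,3,4]; order=7,2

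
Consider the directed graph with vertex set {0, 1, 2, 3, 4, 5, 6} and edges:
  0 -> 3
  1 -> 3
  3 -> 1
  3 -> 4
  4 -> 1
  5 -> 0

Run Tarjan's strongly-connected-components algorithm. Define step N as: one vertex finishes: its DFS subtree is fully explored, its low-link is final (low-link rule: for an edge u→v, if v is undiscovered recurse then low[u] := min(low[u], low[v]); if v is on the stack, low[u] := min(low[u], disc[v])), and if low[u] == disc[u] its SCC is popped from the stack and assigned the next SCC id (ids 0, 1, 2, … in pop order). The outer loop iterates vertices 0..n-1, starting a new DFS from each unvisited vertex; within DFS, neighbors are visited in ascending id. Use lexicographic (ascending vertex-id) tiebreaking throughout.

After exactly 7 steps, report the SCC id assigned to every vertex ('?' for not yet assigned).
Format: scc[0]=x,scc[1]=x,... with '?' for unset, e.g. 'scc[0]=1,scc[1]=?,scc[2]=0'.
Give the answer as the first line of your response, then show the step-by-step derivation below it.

scc[0]=1,scc[1]=0,scc[2]=2,scc[3]=0,scc[4]=0,scc[5]=3,scc[6]=4

step 1: low=(low[0]=0,low[1]=1,low[2]=?,low[3]=1,low[4]=?,low[5]=?,low[6]=?); scc=(scc[0]=?,scc[1]=?,scc[2]=?,scc[3]=?,scc[4]=?,scc[5]=?,scc[6]=?)
step 2: low=(low[0]=0,low[1]=1,low[2]=?,low[3]=1,low[4]=2,low[5]=?,low[6]=?); scc=(scc[0]=?,scc[1]=?,scc[2]=?,scc[3]=?,scc[4]=?,scc[5]=?,scc[6]=?)
step 3: low=(low[0]=0,low[1]=1,low[2]=?,low[3]=1,low[4]=2,low[5]=?,low[6]=?); scc=(scc[0]=?,scc[1]=0,scc[2]=?,scc[3]=0,scc[4]=0,scc[5]=?,scc[6]=?)
step 4: low=(low[0]=0,low[1]=1,low[2]=?,low[3]=1,low[4]=2,low[5]=?,low[6]=?); scc=(scc[0]=1,scc[1]=0,scc[2]=?,scc[3]=0,scc[4]=0,scc[5]=?,scc[6]=?)
step 5: low=(low[0]=0,low[1]=1,low[2]=4,low[3]=1,low[4]=2,low[5]=?,low[6]=?); scc=(scc[0]=1,scc[1]=0,scc[2]=2,scc[3]=0,scc[4]=0,scc[5]=?,scc[6]=?)
step 6: low=(low[0]=0,low[1]=1,low[2]=4,low[3]=1,low[4]=2,low[5]=5,low[6]=?); scc=(scc[0]=1,scc[1]=0,scc[2]=2,scc[3]=0,scc[4]=0,scc[5]=3,scc[6]=?)
step 7: low=(low[0]=0,low[1]=1,low[2]=4,low[3]=1,low[4]=2,low[5]=5,low[6]=6); scc=(scc[0]=1,scc[1]=0,scc[2]=2,scc[3]=0,scc[4]=0,scc[5]=3,scc[6]=4)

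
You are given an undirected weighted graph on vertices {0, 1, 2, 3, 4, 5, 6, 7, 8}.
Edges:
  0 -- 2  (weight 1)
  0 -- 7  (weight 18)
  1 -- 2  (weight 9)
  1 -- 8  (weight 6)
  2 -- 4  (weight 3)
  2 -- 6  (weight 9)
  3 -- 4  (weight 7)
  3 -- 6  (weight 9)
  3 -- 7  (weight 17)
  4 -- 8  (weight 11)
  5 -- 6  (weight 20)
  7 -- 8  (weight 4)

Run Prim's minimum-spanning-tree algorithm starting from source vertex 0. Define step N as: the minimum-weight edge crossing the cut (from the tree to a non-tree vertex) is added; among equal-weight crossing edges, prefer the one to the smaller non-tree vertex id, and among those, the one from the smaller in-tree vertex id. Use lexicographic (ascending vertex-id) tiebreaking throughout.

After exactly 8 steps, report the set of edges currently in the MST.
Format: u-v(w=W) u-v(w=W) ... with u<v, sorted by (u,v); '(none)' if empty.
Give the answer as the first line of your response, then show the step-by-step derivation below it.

0-2(w=1) 1-2(w=9) 1-8(w=6) 2-4(w=3) 2-6(w=9) 3-4(w=7) 5-6(w=20) 7-8(w=4)

step 1: add edge 0-2 (w=1); MST = {0-2(w=1)}
step 2: add edge 2-4 (w=3); MST = {0-2(w=1) 2-4(w=3)}
step 3: add edge 3-4 (w=7); MST = {0-2(w=1) 2-4(w=3) 3-4(w=7)}
step 4: add edge 1-2 (w=9); MST = {0-2(w=1) 1-2(w=9) 2-4(w=3) 3-4(w=7)}
step 5: add edge 1-8 (w=6); MST = {0-2(w=1) 1-2(w=9) 1-8(w=6) 2-4(w=3) 3-4(w=7)}
step 6: add edge 7-8 (w=4); MST = {0-2(w=1) 1-2(w=9) 1-8(w=6) 2-4(w=3) 3-4(w=7) 7-8(w=4)}
step 7: add edge 2-6 (w=9); MST = {0-2(w=1) 1-2(w=9) 1-8(w=6) 2-4(w=3) 2-6(w=9) 3-4(w=7) 7-8(w=4)}
step 8: add edge 5-6 (w=20); MST = {0-2(w=1) 1-2(w=9) 1-8(w=6) 2-4(w=3) 2-6(w=9) 3-4(w=7) 5-6(w=20) 7-8(w=4)}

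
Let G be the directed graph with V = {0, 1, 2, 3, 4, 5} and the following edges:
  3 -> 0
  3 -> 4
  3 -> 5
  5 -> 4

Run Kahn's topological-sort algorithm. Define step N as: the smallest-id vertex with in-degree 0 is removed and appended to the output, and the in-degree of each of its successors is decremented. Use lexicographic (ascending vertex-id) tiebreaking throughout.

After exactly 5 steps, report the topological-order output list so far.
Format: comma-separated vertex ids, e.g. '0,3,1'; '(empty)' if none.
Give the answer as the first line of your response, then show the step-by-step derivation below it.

1,2,3,0,5

step 1: output 1; order=[1]; indeg=(1,0,0,0,2,1)
step 2: output 2; order=[1,2]; indeg=(1,0,0,0,2,1)
step 3: output 3; order=[1,2,3]; indeg=(0,0,0,0,1,0)
step 4: output 0; order=[1,2,3,0]; indeg=(0,0,0,0,1,0)
step 5: output 5; order=[1,2,3,0,5]; indeg=(0,0,0,0,0,0)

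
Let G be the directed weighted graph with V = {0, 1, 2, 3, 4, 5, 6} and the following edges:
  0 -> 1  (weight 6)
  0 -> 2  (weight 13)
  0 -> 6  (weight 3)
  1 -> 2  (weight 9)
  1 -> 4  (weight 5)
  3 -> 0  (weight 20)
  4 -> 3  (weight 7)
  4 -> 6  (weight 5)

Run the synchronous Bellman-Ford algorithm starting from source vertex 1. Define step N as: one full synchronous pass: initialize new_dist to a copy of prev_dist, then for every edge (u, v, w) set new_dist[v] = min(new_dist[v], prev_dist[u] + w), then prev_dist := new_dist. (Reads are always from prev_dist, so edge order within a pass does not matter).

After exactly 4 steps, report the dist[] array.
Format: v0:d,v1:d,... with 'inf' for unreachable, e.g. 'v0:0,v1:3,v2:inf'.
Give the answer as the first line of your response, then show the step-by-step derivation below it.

v0:32,v1:0,v2:9,v3:12,v4:5,v5:inf,v6:10

step 1: dist = v0:inf,v1:0,v2:9,v3:inf,v4:5,v5:inf,v6:inf
step 2: dist = v0:inf,v1:0,v2:9,v3:12,v4:5,v5:inf,v6:10
step 3: dist = v0:32,v1:0,v2:9,v3:12,v4:5,v5:inf,v6:10
step 4: dist = v0:32,v1:0,v2:9,v3:12,v4:5,v5:inf,v6:10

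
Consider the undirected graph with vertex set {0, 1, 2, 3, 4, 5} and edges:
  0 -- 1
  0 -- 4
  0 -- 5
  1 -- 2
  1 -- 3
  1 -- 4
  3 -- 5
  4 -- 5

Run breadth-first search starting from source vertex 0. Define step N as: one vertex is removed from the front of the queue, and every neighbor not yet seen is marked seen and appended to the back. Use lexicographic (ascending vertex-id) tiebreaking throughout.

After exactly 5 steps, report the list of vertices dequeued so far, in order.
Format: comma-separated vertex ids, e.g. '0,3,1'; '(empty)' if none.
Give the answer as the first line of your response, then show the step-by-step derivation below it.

0,1,4,5,2

step 1: dequeue 0; queue=[1,4,5]; order=0
step 2: dequeue 1; queue=[4,5,2,3]; order=0,1
step 3: dequeue 4; queue=[5,2,3]; order=0,1,4
step 4: dequeue 5; queue=[2,3]; order=0,1,4,5
step 5: dequeue 2; queue=[3]; order=0,1,4,5,2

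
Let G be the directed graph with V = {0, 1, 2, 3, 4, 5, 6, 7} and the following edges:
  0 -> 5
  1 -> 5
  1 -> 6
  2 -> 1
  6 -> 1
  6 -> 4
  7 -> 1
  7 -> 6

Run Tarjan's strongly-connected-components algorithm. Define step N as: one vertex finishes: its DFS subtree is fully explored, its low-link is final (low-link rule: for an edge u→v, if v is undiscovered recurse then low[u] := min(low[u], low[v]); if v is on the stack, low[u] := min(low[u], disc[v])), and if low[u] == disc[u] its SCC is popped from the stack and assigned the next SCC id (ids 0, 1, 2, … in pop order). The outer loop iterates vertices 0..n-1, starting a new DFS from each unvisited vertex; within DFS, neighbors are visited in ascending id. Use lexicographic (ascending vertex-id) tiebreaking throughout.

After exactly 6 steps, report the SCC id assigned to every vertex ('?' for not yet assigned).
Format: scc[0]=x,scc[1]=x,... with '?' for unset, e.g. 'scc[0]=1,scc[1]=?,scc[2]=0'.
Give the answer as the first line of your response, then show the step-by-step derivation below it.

scc[0]=1,scc[1]=3,scc[2]=4,scc[3]=?,scc[4]=2,scc[5]=0,scc[6]=3,scc[7]=?

step 1: low=(low[0]=0,low[1]=?,low[2]=?,low[3]=?,low[4]=?,low[5]=1,low[6]=?,low[7]=?); scc=(scc[0]=?,scc[1]=?,scc[2]=?,scc[3]=?,scc[4]=?,scc[5]=0,scc[6]=?,scc[7]=?)
step 2: low=(low[0]=0,low[1]=?,low[2]=?,low[3]=?,low[4]=?,low[5]=1,low[6]=?,low[7]=?); scc=(scc[0]=1,scc[1]=?,scc[2]=?,scc[3]=?,scc[4]=?,scc[5]=0,scc[6]=?,scc[7]=?)
step 3: low=(low[0]=0,low[1]=2,low[2]=?,low[3]=?,low[4]=4,low[5]=1,low[6]=2,low[7]=?); scc=(scc[0]=1,scc[1]=?,scc[2]=?,scc[3]=?,scc[4]=2,scc[5]=0,scc[6]=?,scc[7]=?)
step 4: low=(low[0]=0,low[1]=2,low[2]=?,low[3]=?,low[4]=4,low[5]=1,low[6]=2,low[7]=?); scc=(scc[0]=1,scc[1]=?,scc[2]=?,scc[3]=?,scc[4]=2,scc[5]=0,scc[6]=?,scc[7]=?)
step 5: low=(low[0]=0,low[1]=2,low[2]=?,low[3]=?,low[4]=4,low[5]=1,low[6]=2,low[7]=?); scc=(scc[0]=1,scc[1]=3,scc[2]=?,scc[3]=?,scc[4]=2,scc[5]=0,scc[6]=3,scc[7]=?)
step 6: low=(low[0]=0,low[1]=2,low[2]=5,low[3]=?,low[4]=4,low[5]=1,low[6]=2,low[7]=?); scc=(scc[0]=1,scc[1]=3,scc[2]=4,scc[3]=?,scc[4]=2,scc[5]=0,scc[6]=3,scc[7]=?)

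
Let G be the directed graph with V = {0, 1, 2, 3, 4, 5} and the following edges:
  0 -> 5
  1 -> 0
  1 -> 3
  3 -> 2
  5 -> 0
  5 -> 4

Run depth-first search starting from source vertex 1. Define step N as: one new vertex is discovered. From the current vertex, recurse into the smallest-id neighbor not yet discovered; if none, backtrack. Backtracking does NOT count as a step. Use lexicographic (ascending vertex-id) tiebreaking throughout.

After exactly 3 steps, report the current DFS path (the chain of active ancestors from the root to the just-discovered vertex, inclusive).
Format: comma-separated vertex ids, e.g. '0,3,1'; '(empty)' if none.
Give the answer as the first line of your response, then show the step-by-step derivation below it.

1,0,5

step 1: discover 1; path=1; order=1
step 2: discover 0; path=1>0; order=1,0
step 3: discover 5; path=1>0>5; order=1,0,5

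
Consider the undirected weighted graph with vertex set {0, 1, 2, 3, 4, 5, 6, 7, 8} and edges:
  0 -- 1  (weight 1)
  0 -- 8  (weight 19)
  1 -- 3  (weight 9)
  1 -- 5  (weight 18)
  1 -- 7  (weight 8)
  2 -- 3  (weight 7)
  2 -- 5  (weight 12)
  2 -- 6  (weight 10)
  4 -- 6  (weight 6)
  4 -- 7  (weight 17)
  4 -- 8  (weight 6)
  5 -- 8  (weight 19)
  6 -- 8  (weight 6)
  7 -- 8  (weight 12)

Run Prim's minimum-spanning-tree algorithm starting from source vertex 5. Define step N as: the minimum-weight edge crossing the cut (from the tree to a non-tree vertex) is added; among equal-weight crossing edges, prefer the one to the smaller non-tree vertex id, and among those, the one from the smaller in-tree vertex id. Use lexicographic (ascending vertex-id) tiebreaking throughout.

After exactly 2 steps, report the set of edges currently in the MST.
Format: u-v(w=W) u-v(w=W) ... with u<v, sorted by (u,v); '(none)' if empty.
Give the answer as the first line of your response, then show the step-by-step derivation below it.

2-3(w=7) 2-5(w=12)

step 1: add edge 2-5 (w=12); MST = {2-5(w=12)}
step 2: add edge 2-3 (w=7); MST = {2-3(w=7) 2-5(w=12)}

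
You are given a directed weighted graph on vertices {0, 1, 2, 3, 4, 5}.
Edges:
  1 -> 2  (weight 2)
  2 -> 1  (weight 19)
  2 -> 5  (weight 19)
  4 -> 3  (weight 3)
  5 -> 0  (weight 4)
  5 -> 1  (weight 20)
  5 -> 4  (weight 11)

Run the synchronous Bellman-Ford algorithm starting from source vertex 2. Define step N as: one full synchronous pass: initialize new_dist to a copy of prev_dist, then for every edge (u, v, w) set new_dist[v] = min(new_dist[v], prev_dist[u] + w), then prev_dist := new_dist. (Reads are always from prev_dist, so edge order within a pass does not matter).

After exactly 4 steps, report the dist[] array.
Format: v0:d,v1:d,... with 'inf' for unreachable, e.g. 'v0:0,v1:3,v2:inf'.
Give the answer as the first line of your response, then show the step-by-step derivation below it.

v0:23,v1:19,v2:0,v3:33,v4:30,v5:19

step 1: dist = v0:inf,v1:19,v2:0,v3:inf,v4:inf,v5:19
step 2: dist = v0:23,v1:19,v2:0,v3:inf,v4:30,v5:19
step 3: dist = v0:23,v1:19,v2:0,v3:33,v4:30,v5:19
step 4: dist = v0:23,v1:19,v2:0,v3:33,v4:30,v5:19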